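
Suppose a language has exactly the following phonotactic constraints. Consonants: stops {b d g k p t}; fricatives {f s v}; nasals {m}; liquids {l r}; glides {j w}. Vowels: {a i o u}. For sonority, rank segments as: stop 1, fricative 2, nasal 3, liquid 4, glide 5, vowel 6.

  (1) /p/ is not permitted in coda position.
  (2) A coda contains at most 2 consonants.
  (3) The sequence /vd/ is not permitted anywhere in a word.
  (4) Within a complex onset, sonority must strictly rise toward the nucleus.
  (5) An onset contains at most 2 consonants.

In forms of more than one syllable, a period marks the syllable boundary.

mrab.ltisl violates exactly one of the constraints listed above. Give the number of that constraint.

mrab.ltisl: syllable 2 onset /lt/: /l/ (liquid, 4) → /t/ (stop, 1) does not rise.
This is a violation of constraint 4: "Within a complex onset, sonority must strictly rise toward the nucleus."
The remaining constraints (1, 2, 3, 5) are satisfied.

4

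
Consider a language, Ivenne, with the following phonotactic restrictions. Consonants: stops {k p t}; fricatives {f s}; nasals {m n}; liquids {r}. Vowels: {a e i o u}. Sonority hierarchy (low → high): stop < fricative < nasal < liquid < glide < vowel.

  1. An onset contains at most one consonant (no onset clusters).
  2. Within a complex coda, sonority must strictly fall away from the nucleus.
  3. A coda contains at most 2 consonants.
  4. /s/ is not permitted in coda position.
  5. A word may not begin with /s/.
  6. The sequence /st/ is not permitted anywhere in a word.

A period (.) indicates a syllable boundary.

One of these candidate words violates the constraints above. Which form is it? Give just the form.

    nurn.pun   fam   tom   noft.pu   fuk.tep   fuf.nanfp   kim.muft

fuf.nanfp

nurn.pun — σ1 onset /n/, coda /rn/ (4→3 falls) ok; σ2 onset /p/, coda /n/ ok → licit
fam — σ1 onset /f/, coda /m/ ok → licit
tom — σ1 onset /t/, coda /m/ ok → licit
noft.pu — σ1 onset /n/, coda /ft/ (2→1 falls) ok; σ2 onset /p/, coda /∅/ ok → licit
fuk.tep — σ1 onset /f/, coda /k/ ok; σ2 onset /t/, coda /p/ ok → licit
fuf.nanfp — violates constraint 3: syllable 2 coda /nfp/ has 3 consonants (> 2) → illicit
kim.muft — σ1 onset /k/, coda /m/ ok; σ2 onset /m/, coda /ft/ (2→1 falls) ok → licit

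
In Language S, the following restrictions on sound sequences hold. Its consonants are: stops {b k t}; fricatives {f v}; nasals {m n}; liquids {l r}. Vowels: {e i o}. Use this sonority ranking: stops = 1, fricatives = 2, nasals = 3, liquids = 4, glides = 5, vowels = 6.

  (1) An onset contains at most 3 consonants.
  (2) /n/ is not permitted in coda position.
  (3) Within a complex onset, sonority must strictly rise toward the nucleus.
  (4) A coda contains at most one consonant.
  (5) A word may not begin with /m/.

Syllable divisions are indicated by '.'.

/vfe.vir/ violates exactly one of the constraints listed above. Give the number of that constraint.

3

/vfe.vir/: syllable 1 onset /vf/: /v/ (fricative, 2) → /f/ (fricative, 2) does not rise.
This is a violation of constraint 3: "Within a complex onset, sonority must strictly rise toward the nucleus."
The remaining constraints (1, 2, 4, 5) are satisfied.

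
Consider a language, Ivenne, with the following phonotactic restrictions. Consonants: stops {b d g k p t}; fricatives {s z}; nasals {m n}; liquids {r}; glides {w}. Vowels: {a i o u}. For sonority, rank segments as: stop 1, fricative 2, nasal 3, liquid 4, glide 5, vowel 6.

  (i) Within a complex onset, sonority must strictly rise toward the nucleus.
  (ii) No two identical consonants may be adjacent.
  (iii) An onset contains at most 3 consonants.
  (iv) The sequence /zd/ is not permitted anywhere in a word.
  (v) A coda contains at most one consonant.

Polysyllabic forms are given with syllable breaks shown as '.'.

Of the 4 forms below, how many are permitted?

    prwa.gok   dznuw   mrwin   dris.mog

4

prwa.gok — σ1 onset /prw/ (1→4→5 rises), coda /∅/ ok; σ2 onset /g/, coda /k/ ok → permitted
dznuw — σ1 onset /dzn/ (1→2→3 rises), coda /w/ ok → permitted
mrwin — σ1 onset /mrw/ (3→4→5 rises), coda /n/ ok → permitted
dris.mog — σ1 onset /dr/ (1→4 rises), coda /s/ ok; σ2 onset /m/, coda /g/ ok → permitted
Permitted: prwa.gok, dznuw, mrwin, dris.mog → 4.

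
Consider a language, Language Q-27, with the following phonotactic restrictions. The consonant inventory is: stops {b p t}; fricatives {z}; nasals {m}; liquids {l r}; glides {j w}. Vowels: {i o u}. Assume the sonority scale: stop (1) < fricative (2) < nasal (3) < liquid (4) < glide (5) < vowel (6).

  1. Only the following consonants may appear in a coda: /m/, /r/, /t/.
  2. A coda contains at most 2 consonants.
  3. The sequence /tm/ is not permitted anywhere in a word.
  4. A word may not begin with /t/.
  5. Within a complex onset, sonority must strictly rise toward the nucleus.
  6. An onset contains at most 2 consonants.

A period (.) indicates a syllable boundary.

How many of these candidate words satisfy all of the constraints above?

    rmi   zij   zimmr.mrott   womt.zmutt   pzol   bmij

1

rmi — violates constraint 5: syllable 1 onset /rm/: /r/ (liquid, 4) → /m/ (nasal, 3) does not rise → ill-formed
zij — violates constraint 1: syllable 1 coda contains /j/, which is not a licensed coda consonant → ill-formed
zimmr.mrott — violates constraint 2: syllable 1 coda /mmr/ has 3 consonants (> 2) → ill-formed
womt.zmutt — σ1 onset /w/, coda /mt/ (2C) ok; σ2 onset /zm/ (2→3 rises), coda /tt/ (2C) ok → well-formed
pzol — violates constraint 1: syllable 1 coda contains /l/, which is not a licensed coda consonant → ill-formed
bmij — violates constraint 1: syllable 1 coda contains /j/, which is not a licensed coda consonant → ill-formed
Well-formed: womt.zmutt → 1.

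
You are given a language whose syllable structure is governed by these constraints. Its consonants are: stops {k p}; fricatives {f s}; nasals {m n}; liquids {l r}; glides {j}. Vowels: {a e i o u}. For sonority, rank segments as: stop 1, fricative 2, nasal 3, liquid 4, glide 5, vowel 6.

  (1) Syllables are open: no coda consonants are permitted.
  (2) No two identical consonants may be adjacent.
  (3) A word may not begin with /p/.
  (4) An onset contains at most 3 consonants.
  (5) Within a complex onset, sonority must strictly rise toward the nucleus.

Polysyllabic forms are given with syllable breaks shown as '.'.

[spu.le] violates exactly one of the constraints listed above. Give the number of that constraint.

[spu.le]: syllable 1 onset /sp/: /s/ (fricative, 2) → /p/ (stop, 1) does not rise.
This is a violation of constraint 5: "Within a complex onset, sonority must strictly rise toward the nucleus."
The remaining constraints (1, 2, 3, 4) are satisfied.

5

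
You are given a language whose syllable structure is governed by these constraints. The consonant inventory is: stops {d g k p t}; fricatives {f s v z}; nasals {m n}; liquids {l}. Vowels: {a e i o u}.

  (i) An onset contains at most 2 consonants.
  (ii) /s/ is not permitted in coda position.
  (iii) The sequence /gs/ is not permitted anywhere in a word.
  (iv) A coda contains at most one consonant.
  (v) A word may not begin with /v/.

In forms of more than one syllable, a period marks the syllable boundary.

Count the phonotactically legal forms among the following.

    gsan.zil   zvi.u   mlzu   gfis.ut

1

gsan.zil — violates constraint (iii): contains banned sequence /gs/ → phonotactically illegal
zvi.u — σ1 onset /zv/ (2C), coda /∅/ ok; σ2 onset /∅/, coda /∅/ ok → phonotactically legal
mlzu — violates constraint (i): syllable 1 onset /mlz/ has 3 consonants (> 2) → phonotactically illegal
gfis.ut — violates constraint (ii): syllable 1 coda contains /s/ → phonotactically illegal
Phonotactically legal: zvi.u → 1.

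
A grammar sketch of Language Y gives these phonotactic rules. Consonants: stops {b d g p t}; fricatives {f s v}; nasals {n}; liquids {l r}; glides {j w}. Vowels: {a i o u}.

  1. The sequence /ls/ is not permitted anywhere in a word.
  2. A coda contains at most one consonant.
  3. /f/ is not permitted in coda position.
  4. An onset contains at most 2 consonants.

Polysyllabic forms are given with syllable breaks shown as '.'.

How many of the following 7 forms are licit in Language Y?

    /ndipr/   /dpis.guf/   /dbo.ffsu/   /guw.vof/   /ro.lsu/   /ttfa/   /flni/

/ndipr/ — violates constraint 2: syllable 1 coda /pr/ has 2 consonants (> 1) → illicit
/dpis.guf/ — violates constraint 3: syllable 2 coda contains /f/ → illicit
/dbo.ffsu/ — violates constraint 4: syllable 2 onset /ffs/ has 3 consonants (> 2) → illicit
/guw.vof/ — violates constraint 3: syllable 2 coda contains /f/ → illicit
/ro.lsu/ — violates constraint 1: contains banned sequence /ls/ → illicit
/ttfa/ — violates constraint 4: syllable 1 onset /ttf/ has 3 consonants (> 2) → illicit
/flni/ — violates constraint 4: syllable 1 onset /fln/ has 3 consonants (> 2) → illicit
No form is licit → 0.

0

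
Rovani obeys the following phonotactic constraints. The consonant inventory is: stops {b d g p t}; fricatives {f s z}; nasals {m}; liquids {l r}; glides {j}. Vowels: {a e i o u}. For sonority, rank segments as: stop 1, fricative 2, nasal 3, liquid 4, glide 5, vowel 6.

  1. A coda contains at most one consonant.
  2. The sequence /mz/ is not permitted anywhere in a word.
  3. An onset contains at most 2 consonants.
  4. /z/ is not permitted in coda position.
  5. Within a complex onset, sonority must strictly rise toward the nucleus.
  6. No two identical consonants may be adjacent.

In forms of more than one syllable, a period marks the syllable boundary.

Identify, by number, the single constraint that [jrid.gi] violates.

5

[jrid.gi]: syllable 1 onset /jr/: /j/ (glide, 5) → /r/ (liquid, 4) does not rise.
This is a violation of constraint 5: "Within a complex onset, sonority must strictly rise toward the nucleus."
The remaining constraints (1, 2, 3, 4, 6) are satisfied.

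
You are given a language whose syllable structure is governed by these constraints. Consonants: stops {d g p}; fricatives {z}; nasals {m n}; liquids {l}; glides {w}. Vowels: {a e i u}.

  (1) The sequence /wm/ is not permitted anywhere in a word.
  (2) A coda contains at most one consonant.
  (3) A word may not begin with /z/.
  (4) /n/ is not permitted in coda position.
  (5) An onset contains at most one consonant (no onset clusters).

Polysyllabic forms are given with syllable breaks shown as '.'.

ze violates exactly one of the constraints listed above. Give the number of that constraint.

ze: word begins with /z/.
This is a violation of constraint 3: "A word may not begin with /z/."
The remaining constraints (1, 2, 4, 5) are satisfied.

3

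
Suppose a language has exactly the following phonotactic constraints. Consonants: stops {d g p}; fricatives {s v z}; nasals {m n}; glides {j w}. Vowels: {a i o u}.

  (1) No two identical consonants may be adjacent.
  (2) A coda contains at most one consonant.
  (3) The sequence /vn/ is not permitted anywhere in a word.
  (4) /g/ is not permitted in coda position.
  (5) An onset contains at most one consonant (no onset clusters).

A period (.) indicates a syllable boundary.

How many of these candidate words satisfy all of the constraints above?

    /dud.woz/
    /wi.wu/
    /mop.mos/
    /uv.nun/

3

/dud.woz/ — σ1 onset /d/, coda /d/ ok; σ2 onset /w/, coda /z/ ok → phonotactically legal
/wi.wu/ — σ1 onset /w/, coda /∅/ ok; σ2 onset /w/, coda /∅/ ok → phonotactically legal
/mop.mos/ — σ1 onset /m/, coda /p/ ok; σ2 onset /m/, coda /s/ ok → phonotactically legal
/uv.nun/ — violates constraint 3: contains banned sequence /vn/ → phonotactically illegal
Phonotactically legal: /dud.woz/, /wi.wu/, /mop.mos/ → 3.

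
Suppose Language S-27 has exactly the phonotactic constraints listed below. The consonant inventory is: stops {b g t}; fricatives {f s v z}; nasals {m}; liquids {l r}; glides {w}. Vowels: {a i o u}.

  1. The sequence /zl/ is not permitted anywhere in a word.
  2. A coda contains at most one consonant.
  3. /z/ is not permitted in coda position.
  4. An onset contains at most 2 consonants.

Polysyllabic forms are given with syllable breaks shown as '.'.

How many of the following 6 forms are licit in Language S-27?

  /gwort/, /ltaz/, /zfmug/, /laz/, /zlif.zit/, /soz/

/gwort/ — violates constraint 2: syllable 1 coda /rt/ has 2 consonants (> 1) → illicit
/ltaz/ — violates constraint 3: syllable 1 coda contains /z/ → illicit
/zfmug/ — violates constraint 4: syllable 1 onset /zfm/ has 3 consonants (> 2) → illicit
/laz/ — violates constraint 3: syllable 1 coda contains /z/ → illicit
/zlif.zit/ — violates constraint 1: contains banned sequence /zl/ → illicit
/soz/ — violates constraint 3: syllable 1 coda contains /z/ → illicit
No form is licit → 0.

0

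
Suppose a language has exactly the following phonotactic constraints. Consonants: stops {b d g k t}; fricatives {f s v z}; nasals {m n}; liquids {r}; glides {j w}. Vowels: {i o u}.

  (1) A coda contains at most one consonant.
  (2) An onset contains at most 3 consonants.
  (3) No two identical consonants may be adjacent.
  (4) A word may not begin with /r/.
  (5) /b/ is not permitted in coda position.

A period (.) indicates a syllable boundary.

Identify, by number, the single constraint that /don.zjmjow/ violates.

/don.zjmjow/: syllable 2 onset /zjmj/ has 4 consonants (> 3).
This is a violation of constraint 2: "An onset contains at most 3 consonants."
The remaining constraints (1, 3, 4, 5) are satisfied.

2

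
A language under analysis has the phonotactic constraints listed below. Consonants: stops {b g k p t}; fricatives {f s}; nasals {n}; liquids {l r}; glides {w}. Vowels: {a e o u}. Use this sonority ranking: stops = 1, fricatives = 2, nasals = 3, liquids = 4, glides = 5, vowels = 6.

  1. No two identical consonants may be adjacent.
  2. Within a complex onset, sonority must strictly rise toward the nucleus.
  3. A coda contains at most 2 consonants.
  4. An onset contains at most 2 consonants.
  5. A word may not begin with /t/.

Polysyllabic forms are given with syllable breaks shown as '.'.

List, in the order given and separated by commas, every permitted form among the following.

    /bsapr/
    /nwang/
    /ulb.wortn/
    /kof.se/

/bsapr/ — σ1 onset /bs/ (1→2 rises), coda /pr/ (2C) ok → permitted
/nwang/ — σ1 onset /nw/ (3→5 rises), coda /ng/ (2C) ok → permitted
/ulb.wortn/ — violates constraint 3: syllable 2 coda /rtn/ has 3 consonants (> 2) → not permitted
/kof.se/ — σ1 onset /k/, coda /f/ ok; σ2 onset /s/, coda /∅/ ok → permitted

/bsapr/, /nwang/, /kof.se/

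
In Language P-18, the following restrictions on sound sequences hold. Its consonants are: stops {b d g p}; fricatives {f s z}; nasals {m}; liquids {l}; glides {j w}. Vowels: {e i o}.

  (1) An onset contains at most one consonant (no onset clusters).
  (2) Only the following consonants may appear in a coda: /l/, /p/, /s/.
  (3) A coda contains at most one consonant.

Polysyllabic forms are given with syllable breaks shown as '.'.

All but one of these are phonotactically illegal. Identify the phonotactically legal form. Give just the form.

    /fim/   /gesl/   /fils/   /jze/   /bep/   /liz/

/fim/ — violates constraint 2: syllable 1 coda contains /m/, which is not a licensed coda consonant → phonotactically illegal
/gesl/ — violates constraint 3: syllable 1 coda /sl/ has 2 consonants (> 1) → phonotactically illegal
/fils/ — violates constraint 3: syllable 1 coda /ls/ has 2 consonants (> 1) → phonotactically illegal
/jze/ — violates constraint 1: syllable 1 onset /jz/ has 2 consonants (> 1) → phonotactically illegal
/bep/ — σ1 onset /b/, coda /p/ ok → phonotactically legal
/liz/ — violates constraint 2: syllable 1 coda contains /z/, which is not a licensed coda consonant → phonotactically illegal

/bep/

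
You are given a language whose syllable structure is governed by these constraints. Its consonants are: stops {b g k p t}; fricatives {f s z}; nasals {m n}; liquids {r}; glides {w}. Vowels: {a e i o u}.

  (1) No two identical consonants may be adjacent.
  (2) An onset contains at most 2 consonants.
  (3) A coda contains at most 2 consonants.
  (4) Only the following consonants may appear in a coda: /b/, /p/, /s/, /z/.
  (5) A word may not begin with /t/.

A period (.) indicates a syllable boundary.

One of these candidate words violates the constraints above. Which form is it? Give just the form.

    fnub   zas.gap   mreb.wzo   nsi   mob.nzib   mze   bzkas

bzkas

fnub — σ1 onset /fn/ (2C), coda /b/ ok → well-formed
zas.gap — σ1 onset /z/, coda /s/ ok; σ2 onset /g/, coda /p/ ok → well-formed
mreb.wzo — σ1 onset /mr/ (2C), coda /b/ ok; σ2 onset /wz/ (2C), coda /∅/ ok → well-formed
nsi — σ1 onset /ns/ (2C), coda /∅/ ok → well-formed
mob.nzib — σ1 onset /m/, coda /b/ ok; σ2 onset /nz/ (2C), coda /b/ ok → well-formed
mze — σ1 onset /mz/ (2C), coda /∅/ ok → well-formed
bzkas — violates constraint 2: syllable 1 onset /bzk/ has 3 consonants (> 2) → ill-formed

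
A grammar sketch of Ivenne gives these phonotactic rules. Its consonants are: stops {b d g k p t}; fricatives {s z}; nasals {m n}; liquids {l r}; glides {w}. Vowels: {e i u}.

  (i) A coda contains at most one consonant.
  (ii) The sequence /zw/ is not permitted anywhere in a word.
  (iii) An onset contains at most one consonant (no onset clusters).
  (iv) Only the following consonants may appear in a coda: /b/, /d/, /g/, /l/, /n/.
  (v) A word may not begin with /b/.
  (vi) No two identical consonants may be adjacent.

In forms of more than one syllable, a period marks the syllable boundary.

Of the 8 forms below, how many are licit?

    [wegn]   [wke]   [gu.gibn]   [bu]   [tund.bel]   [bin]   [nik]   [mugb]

[wegn] — violates constraint (i): syllable 1 coda /gn/ has 2 consonants (> 1) → illicit
[wke] — violates constraint (iii): syllable 1 onset /wk/ has 2 consonants (> 1) → illicit
[gu.gibn] — violates constraint (i): syllable 2 coda /bn/ has 2 consonants (> 1) → illicit
[bu] — violates constraint (v): word begins with /b/ → illicit
[tund.bel] — violates constraint (i): syllable 1 coda /nd/ has 2 consonants (> 1) → illicit
[bin] — violates constraint (v): word begins with /b/ → illicit
[nik] — violates constraint (iv): syllable 1 coda contains /k/, which is not a licensed coda consonant → illicit
[mugb] — violates constraint (i): syllable 1 coda /gb/ has 2 consonants (> 1) → illicit
No form is licit → 0.

0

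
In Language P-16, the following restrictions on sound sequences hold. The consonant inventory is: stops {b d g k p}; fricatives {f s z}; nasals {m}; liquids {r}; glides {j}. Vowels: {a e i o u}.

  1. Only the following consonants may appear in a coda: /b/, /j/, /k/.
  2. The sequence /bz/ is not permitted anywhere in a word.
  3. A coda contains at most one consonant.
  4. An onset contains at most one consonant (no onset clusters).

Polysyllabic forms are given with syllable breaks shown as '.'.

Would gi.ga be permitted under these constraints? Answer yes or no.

yes

gi.ga — σ1 onset /g/, coda /∅/ ok; σ2 onset /g/, coda /∅/ ok → permitted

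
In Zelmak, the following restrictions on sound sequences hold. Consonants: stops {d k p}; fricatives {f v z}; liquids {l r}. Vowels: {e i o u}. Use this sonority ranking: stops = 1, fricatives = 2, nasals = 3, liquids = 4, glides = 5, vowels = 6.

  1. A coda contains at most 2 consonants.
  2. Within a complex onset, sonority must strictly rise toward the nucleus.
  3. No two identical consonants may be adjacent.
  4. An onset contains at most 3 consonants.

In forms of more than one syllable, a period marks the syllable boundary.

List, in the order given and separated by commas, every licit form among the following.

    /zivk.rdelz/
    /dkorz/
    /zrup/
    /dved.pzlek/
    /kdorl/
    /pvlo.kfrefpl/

/zivk.rdelz/ — violates constraint 2: syllable 2 onset /rd/: /r/ (liquid, 4) → /d/ (stop, 1) does not rise → illicit
/dkorz/ — violates constraint 2: syllable 1 onset /dk/: /d/ (stop, 1) → /k/ (stop, 1) does not rise → illicit
/zrup/ — σ1 onset /zr/ (2→4 rises), coda /p/ ok → licit
/dved.pzlek/ — σ1 onset /dv/ (1→2 rises), coda /d/ ok; σ2 onset /pzl/ (1→2→4 rises), coda /k/ ok → licit
/kdorl/ — violates constraint 2: syllable 1 onset /kd/: /k/ (stop, 1) → /d/ (stop, 1) does not rise → illicit
/pvlo.kfrefpl/ — violates constraint 1: syllable 2 coda /fpl/ has 3 consonants (> 2) → illicit

/zrup/, /dved.pzlek/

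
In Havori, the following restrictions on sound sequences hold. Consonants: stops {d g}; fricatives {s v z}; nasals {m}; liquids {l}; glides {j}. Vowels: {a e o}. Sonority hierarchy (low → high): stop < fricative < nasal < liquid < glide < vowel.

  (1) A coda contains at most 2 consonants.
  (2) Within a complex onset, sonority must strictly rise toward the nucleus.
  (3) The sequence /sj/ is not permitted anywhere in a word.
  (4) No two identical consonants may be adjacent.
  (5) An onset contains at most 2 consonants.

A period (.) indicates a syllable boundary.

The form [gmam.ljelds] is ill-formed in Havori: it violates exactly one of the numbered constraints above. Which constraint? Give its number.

[gmam.ljelds]: syllable 2 coda /lds/ has 3 consonants (> 2).
This is a violation of constraint 1: "A coda contains at most 2 consonants."
The remaining constraints (2, 3, 4, 5) are satisfied.

1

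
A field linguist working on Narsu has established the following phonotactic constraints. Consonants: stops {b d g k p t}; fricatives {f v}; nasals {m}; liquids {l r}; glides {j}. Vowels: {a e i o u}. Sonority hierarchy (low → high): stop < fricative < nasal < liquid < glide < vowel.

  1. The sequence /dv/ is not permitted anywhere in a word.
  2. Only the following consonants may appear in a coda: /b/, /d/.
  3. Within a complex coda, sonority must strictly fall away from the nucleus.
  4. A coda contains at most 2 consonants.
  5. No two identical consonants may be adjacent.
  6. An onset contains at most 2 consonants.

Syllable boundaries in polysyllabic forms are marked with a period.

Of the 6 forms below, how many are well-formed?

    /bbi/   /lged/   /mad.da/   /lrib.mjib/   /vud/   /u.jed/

4

/bbi/ — violates constraint 5: adjacent identical consonants /bb/ → ill-formed
/lged/ — σ1 onset /lg/ (2C), coda /d/ ok → well-formed
/mad.da/ — violates constraint 5: adjacent identical consonants /dd/ → ill-formed
/lrib.mjib/ — σ1 onset /lr/ (2C), coda /b/ ok; σ2 onset /mj/ (2C), coda /b/ ok → well-formed
/vud/ — σ1 onset /v/, coda /d/ ok → well-formed
/u.jed/ — σ1 onset /∅/, coda /∅/ ok; σ2 onset /j/, coda /d/ ok → well-formed
Well-formed: /lged/, /lrib.mjib/, /vud/, /u.jed/ → 4.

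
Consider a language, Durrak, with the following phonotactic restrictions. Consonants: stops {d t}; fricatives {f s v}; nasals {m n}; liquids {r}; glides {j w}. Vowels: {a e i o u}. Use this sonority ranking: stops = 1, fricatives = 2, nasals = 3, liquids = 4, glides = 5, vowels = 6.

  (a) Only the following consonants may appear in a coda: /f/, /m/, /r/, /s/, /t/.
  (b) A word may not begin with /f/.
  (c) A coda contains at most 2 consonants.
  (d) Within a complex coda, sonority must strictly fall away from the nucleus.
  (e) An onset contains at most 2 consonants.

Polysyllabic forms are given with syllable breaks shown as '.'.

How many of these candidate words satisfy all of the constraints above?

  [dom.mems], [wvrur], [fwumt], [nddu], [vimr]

[dom.mems] — σ1 onset /d/, coda /m/ ok; σ2 onset /m/, coda /ms/ (3→2 falls) ok → phonotactically legal
[wvrur] — violates constraint (e): syllable 1 onset /wvr/ has 3 consonants (> 2) → phonotactically illegal
[fwumt] — violates constraint (b): word begins with /f/ → phonotactically illegal
[nddu] — violates constraint (e): syllable 1 onset /ndd/ has 3 consonants (> 2) → phonotactically illegal
[vimr] — violates constraint (d): syllable 1 coda /mr/: /m/ (nasal, 3) → /r/ (liquid, 4) does not fall → phonotactically illegal
Phonotactically legal: [dom.mems] → 1.

1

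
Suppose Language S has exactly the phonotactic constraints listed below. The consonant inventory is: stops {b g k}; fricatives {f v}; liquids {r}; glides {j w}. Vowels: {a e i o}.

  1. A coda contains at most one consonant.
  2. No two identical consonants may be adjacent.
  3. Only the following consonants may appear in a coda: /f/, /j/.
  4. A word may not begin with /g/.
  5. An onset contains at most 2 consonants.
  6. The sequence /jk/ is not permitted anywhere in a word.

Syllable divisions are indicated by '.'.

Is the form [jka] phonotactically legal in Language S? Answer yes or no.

[jka] — violates constraint 6: contains banned sequence /jk/ → phonotactically illegal

no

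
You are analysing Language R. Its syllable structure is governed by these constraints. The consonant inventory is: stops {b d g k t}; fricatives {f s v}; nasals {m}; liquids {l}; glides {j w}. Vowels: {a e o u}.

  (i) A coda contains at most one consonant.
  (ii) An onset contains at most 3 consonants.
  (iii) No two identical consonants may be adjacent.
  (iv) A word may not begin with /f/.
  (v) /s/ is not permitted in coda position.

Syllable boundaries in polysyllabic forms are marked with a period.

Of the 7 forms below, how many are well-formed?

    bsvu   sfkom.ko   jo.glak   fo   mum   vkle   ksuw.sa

6

bsvu — σ1 onset /bsv/ (3C), coda /∅/ ok → well-formed
sfkom.ko — σ1 onset /sfk/ (3C), coda /m/ ok; σ2 onset /k/, coda /∅/ ok → well-formed
jo.glak — σ1 onset /j/, coda /∅/ ok; σ2 onset /gl/ (2C), coda /k/ ok → well-formed
fo — violates constraint (iv): word begins with /f/ → ill-formed
mum — σ1 onset /m/, coda /m/ ok → well-formed
vkle — σ1 onset /vkl/ (3C), coda /∅/ ok → well-formed
ksuw.sa — σ1 onset /ks/ (2C), coda /w/ ok; σ2 onset /s/, coda /∅/ ok → well-formed
Well-formed: bsvu, sfkom.ko, jo.glak, mum, vkle, ksuw.sa → 6.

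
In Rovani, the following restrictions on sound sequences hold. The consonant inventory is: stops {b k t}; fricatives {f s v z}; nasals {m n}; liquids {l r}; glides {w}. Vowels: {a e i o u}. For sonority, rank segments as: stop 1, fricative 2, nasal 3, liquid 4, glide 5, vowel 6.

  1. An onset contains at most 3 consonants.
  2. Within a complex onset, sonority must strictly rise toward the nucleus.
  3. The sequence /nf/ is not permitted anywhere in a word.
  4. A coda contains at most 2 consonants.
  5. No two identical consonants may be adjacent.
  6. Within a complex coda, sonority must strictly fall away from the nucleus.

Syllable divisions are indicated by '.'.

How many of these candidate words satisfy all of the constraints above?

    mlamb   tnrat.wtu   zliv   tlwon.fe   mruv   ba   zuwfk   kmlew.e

mlamb — σ1 onset /ml/ (3→4 rises), coda /mb/ (3→1 falls) ok → well-formed
tnrat.wtu — violates constraint 2: syllable 2 onset /wt/: /w/ (glide, 5) → /t/ (stop, 1) does not rise → ill-formed
zliv — σ1 onset /zl/ (2→4 rises), coda /v/ ok → well-formed
tlwon.fe — violates constraint 3: contains banned sequence /nf/ → ill-formed
mruv — σ1 onset /mr/ (3→4 rises), coda /v/ ok → well-formed
ba — σ1 onset /b/, coda /∅/ ok → well-formed
zuwfk — violates constraint 4: syllable 1 coda /wfk/ has 3 consonants (> 2) → ill-formed
kmlew.e — σ1 onset /kml/ (1→3→4 rises), coda /w/ ok; σ2 onset /∅/, coda /∅/ ok → well-formed
Well-formed: mlamb, zliv, mruv, ba, kmlew.e → 5.

5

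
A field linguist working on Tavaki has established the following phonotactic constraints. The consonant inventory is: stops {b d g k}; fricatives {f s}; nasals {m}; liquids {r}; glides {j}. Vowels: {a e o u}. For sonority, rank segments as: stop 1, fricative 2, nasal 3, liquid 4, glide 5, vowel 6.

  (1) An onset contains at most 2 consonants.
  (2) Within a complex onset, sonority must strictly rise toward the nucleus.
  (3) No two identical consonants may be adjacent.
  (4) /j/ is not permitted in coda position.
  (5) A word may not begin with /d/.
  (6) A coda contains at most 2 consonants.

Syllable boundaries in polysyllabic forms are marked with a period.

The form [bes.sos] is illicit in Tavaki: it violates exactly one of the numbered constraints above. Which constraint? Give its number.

[bes.sos]: adjacent identical consonants /ss/.
This is a violation of constraint 3: "No two identical consonants may be adjacent."
The remaining constraints (1, 2, 4, 5, 6) are satisfied.

3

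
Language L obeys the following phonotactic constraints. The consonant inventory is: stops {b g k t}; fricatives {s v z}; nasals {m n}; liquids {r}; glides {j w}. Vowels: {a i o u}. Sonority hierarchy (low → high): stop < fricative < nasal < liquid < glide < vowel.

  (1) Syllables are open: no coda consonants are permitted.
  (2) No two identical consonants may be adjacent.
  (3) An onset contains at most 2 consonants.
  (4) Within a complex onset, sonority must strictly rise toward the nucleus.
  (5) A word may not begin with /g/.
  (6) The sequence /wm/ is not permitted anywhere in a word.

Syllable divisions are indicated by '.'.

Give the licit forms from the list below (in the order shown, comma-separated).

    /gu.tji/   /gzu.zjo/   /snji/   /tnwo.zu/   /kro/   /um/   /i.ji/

/gu.tji/ — violates constraint 5: word begins with /g/ → illicit
/gzu.zjo/ — violates constraint 5: word begins with /g/ → illicit
/snji/ — violates constraint 3: syllable 1 onset /snj/ has 3 consonants (> 2) → illicit
/tnwo.zu/ — violates constraint 3: syllable 1 onset /tnw/ has 3 consonants (> 2) → illicit
/kro/ — σ1 onset /kr/ (1→4 rises), coda /∅/ ok → licit
/um/ — violates constraint 1: syllable 1 coda /m/ has 1 consonant (> 0) → illicit
/i.ji/ — σ1 onset /∅/, coda /∅/ ok; σ2 onset /j/, coda /∅/ ok → licit

/kro/, /i.ji/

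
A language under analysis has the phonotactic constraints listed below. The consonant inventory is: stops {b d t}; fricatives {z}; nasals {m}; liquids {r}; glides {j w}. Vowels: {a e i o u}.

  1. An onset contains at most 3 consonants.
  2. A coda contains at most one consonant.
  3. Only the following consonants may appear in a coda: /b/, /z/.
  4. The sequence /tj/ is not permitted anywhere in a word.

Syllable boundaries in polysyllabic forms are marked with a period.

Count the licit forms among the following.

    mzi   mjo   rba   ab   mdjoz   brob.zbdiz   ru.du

7

mzi — σ1 onset /mz/ (2C), coda /∅/ ok → licit
mjo — σ1 onset /mj/ (2C), coda /∅/ ok → licit
rba — σ1 onset /rb/ (2C), coda /∅/ ok → licit
ab — σ1 onset /∅/, coda /b/ ok → licit
mdjoz — σ1 onset /mdj/ (3C), coda /z/ ok → licit
brob.zbdiz — σ1 onset /br/ (2C), coda /b/ ok; σ2 onset /zbd/ (3C), coda /z/ ok → licit
ru.du — σ1 onset /r/, coda /∅/ ok; σ2 onset /d/, coda /∅/ ok → licit
Licit: mzi, mjo, rba, ab, mdjoz, brob.zbdiz, ru.du → 7.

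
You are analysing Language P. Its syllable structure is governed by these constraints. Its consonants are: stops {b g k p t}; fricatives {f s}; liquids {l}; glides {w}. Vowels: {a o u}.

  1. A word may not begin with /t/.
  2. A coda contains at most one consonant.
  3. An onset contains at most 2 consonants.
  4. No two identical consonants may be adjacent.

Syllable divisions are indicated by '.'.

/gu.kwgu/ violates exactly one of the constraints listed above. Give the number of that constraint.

/gu.kwgu/: syllable 2 onset /kwg/ has 3 consonants (> 2).
This is a violation of constraint 3: "An onset contains at most 2 consonants."
The remaining constraints (1, 2, 4) are satisfied.

3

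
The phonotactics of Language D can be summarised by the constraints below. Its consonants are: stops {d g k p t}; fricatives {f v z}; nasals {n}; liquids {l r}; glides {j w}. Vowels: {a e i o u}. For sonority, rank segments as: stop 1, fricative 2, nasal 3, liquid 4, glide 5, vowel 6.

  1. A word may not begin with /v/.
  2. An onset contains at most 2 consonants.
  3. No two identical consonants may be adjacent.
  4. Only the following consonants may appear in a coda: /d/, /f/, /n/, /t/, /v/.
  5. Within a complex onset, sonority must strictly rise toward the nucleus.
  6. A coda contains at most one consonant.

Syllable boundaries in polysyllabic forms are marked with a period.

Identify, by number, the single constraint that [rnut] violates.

[rnut]: syllable 1 onset /rn/: /r/ (liquid, 4) → /n/ (nasal, 3) does not rise.
This is a violation of constraint 5: "Within a complex onset, sonority must strictly rise toward the nucleus."
The remaining constraints (1, 2, 3, 4, 6) are satisfied.

5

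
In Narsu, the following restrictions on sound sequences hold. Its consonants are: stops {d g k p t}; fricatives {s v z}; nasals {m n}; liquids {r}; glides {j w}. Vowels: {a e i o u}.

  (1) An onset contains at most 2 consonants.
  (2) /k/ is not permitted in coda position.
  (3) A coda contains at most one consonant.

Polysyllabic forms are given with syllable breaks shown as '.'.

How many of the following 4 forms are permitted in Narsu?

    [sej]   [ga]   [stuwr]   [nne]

[sej] — σ1 onset /s/, coda /j/ ok → permitted
[ga] — σ1 onset /g/, coda /∅/ ok → permitted
[stuwr] — violates constraint 3: syllable 1 coda /wr/ has 2 consonants (> 1) → not permitted
[nne] — σ1 onset /nn/ (2C), coda /∅/ ok → permitted
Permitted: [sej], [ga], [nne] → 3.

3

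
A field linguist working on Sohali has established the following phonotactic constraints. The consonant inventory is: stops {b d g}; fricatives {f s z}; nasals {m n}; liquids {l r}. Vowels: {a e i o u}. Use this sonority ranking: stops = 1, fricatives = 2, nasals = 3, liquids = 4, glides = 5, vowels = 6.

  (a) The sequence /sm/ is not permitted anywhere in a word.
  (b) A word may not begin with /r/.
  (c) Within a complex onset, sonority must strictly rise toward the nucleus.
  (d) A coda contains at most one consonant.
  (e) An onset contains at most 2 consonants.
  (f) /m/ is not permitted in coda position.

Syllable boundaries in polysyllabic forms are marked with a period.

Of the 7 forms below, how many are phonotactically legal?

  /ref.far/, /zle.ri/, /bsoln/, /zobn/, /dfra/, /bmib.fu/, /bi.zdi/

2

/ref.far/ — violates constraint (b): word begins with /r/ → phonotactically illegal
/zle.ri/ — σ1 onset /zl/ (2→4 rises), coda /∅/ ok; σ2 onset /r/, coda /∅/ ok → phonotactically legal
/bsoln/ — violates constraint (d): syllable 1 coda /ln/ has 2 consonants (> 1) → phonotactically illegal
/zobn/ — violates constraint (d): syllable 1 coda /bn/ has 2 consonants (> 1) → phonotactically illegal
/dfra/ — violates constraint (e): syllable 1 onset /dfr/ has 3 consonants (> 2) → phonotactically illegal
/bmib.fu/ — σ1 onset /bm/ (1→3 rises), coda /b/ ok; σ2 onset /f/, coda /∅/ ok → phonotactically legal
/bi.zdi/ — violates constraint (c): syllable 2 onset /zd/: /z/ (fricative, 2) → /d/ (stop, 1) does not rise → phonotactically illegal
Phonotactically legal: /zle.ri/, /bmib.fu/ → 2.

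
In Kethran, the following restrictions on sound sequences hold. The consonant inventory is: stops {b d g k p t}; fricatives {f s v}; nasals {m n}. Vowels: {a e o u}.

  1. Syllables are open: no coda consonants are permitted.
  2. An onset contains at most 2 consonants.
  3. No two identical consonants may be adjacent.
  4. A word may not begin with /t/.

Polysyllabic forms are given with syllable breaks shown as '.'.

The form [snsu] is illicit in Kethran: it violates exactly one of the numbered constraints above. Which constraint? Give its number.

[snsu]: syllable 1 onset /sns/ has 3 consonants (> 2).
This is a violation of constraint 2: "An onset contains at most 2 consonants."
The remaining constraints (1, 3, 4) are satisfied.

2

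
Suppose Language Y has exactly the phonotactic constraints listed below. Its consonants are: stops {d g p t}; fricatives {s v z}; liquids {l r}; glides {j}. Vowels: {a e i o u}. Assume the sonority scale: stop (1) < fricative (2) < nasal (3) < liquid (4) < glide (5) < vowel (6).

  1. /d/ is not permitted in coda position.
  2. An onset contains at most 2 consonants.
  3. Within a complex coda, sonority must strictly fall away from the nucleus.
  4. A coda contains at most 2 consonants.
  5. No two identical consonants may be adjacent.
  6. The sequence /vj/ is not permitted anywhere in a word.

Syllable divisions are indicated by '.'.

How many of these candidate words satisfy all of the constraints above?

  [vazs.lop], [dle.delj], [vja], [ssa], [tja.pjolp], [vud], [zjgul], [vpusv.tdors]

1

[vazs.lop] — violates constraint 3: syllable 1 coda /zs/: /z/ (fricative, 2) → /s/ (fricative, 2) does not fall → illicit
[dle.delj] — violates constraint 3: syllable 2 coda /lj/: /l/ (liquid, 4) → /j/ (glide, 5) does not fall → illicit
[vja] — violates constraint 6: contains banned sequence /vj/ → illicit
[ssa] — violates constraint 5: adjacent identical consonants /ss/ → illicit
[tja.pjolp] — σ1 onset /tj/ (2C), coda /∅/ ok; σ2 onset /pj/ (2C), coda /lp/ (4→1 falls) ok → licit
[vud] — violates constraint 1: syllable 1 coda contains /d/ → illicit
[zjgul] — violates constraint 2: syllable 1 onset /zjg/ has 3 consonants (> 2) → illicit
[vpusv.tdors] — violates constraint 3: syllable 1 coda /sv/: /s/ (fricative, 2) → /v/ (fricative, 2) does not fall → illicit
Licit: [tja.pjolp] → 1.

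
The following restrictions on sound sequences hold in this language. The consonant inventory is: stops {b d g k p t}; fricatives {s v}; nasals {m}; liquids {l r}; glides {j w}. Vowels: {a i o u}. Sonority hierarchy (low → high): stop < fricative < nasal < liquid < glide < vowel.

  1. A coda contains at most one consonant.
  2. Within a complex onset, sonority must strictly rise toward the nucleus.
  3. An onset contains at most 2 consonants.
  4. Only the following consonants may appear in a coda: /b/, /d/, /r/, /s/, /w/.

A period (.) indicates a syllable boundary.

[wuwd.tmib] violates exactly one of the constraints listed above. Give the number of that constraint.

1

[wuwd.tmib]: syllable 1 coda /wd/ has 2 consonants (> 1).
This is a violation of constraint 1: "A coda contains at most one consonant."
The remaining constraints (2, 3, 4) are satisfied.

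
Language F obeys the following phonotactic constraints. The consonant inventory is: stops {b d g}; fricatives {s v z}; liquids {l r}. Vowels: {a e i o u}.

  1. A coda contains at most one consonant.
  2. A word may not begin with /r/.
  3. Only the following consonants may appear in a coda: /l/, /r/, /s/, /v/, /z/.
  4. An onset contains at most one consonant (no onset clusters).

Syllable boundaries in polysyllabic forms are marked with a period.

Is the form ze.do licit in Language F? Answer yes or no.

ze.do — σ1 onset /z/, coda /∅/ ok; σ2 onset /d/, coda /∅/ ok → licit

yes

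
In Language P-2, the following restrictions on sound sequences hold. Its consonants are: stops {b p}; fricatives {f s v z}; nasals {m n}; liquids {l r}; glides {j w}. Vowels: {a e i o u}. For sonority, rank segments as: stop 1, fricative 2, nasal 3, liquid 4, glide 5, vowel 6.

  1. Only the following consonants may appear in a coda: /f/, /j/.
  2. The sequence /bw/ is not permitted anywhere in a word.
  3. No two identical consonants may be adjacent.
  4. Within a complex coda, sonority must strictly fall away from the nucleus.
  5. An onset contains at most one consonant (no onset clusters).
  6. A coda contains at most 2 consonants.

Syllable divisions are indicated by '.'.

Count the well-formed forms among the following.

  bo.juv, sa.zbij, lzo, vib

bo.juv — violates constraint 1: syllable 2 coda contains /v/, which is not a licensed coda consonant → ill-formed
sa.zbij — violates constraint 5: syllable 2 onset /zb/ has 2 consonants (> 1) → ill-formed
lzo — violates constraint 5: syllable 1 onset /lz/ has 2 consonants (> 1) → ill-formed
vib — violates constraint 1: syllable 1 coda contains /b/, which is not a licensed coda consonant → ill-formed
No form is well-formed → 0.

0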